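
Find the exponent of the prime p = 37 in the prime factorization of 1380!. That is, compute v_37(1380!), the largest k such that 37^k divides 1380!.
v_37(1380!) = 38

Legendre's formula: v_p(n!) = Σ_{k ≥ 1} ⌊n / p^k⌋. For p = 37, n = 1380, the terms are:
  ⌊1380/37^1⌋ = ⌊1380/37⌋ = 37
  ⌊1380/37^2⌋ = ⌊1380/1369⌋ = 1
(the next term ⌊1380/37^3⌋ = 0, terminating the sum). Summing: v_37(1380!) = 37 + 1 = 38.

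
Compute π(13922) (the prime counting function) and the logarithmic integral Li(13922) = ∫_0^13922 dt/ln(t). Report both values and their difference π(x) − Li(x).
π(13922) = 1646;  Li(13922) ≈ 1664.09;  π(x) − Li(x) ≈ -18.09.

Direct count of primes ≤ 13922 gives π(13922) = 1646. Numerical evaluation of the logarithmic integral gives Li(13922) ≈ 1664.09. The difference π(x) − Li(x) ≈ -18.09 is typically negative for small/moderate x (Li(x) overestimates), though Littlewood's theorem shows this sign changes infinitely often.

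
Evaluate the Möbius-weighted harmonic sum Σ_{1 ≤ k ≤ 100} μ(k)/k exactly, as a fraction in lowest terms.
Σ μ(k)/k = 11962644395524974654034383169459538/384261327324253070792183691221959345

Values of μ(k) for 1 ≤ k ≤ 100: μ(1) = 1, μ(2) = -1, μ(3) = -1, μ(5) = -1, μ(6) = 1, μ(7) = -1, μ(10) = 1, μ(11) = -1, μ(13) = -1, μ(14) = 1, μ(15) = 1, μ(17) = -1, μ(19) = -1, μ(21) = 1, μ(22) = 1, μ(23) = -1, μ(26) = 1, μ(29) = -1, μ(30) = -1, μ(31) = -1, μ(33) = 1, μ(34) = 1, μ(35) = 1, μ(37) = -1, μ(38) = 1, μ(39) = 1, μ(41) = -1, μ(42) = -1, μ(43) = -1, μ(46) = 1, μ(47) = -1, μ(51) = 1, μ(53) = -1, μ(55) = 1, μ(57) = 1, μ(58) = 1, μ(59) = -1, μ(61) = -1, μ(62) = 1, μ(65) = 1, μ(66) = -1, μ(67) = -1, μ(69) = 1, μ(70) = -1, μ(71) = -1, μ(73) = -1, μ(74) = 1, μ(77) = 1, μ(78) = -1, μ(79) = -1, μ(82) = 1, μ(83) = -1, μ(85) = 1, μ(86) = 1, μ(87) = 1, μ(89) = -1, μ(91) = 1, μ(93) = 1, μ(94) = 1, μ(95) = 1, μ(97) = -1, with μ = 0 on non-squarefree integers. Summing μ(k)/k for k where μ(k) ≠ 0 gives 11962644395524974654034383169459538/384261327324253070792183691221959345 ≈ 0.0311. (PNT ⟺ this sum → 0 as n → ∞.)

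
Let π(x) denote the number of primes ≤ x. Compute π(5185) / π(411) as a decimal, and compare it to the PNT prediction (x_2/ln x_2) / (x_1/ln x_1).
π(5185)/π(411) = 690/80 ≈ 8.6250;  PNT prediction ≈ 8.8768.

π(411) = 80 and π(5185) = 690, so π(5185)/π(411) ≈ 8.6250. The PNT-predicted ratio is (5185/ln(5185)) / (411/ln(411)) ≈ 8.8768. The two agree to within a few percent, as expected.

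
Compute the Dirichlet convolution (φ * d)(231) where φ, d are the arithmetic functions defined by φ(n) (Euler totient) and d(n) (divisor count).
(φ * d)(231) = 384

Divisors of 231: [1, 3, 7, 11, 21, 33, 77, 231]. For each d | 231:
  d = 1: φ(1) · d(231/1) = 1 · 8 = 8
  d = 3: φ(3) · d(231/3) = 2 · 4 = 8
  d = 7: φ(7) · d(231/7) = 6 · 4 = 24
  d = 11: φ(11) · d(231/11) = 10 · 4 = 40
  d = 21: φ(21) · d(231/21) = 12 · 2 = 24
  d = 33: φ(33) · d(231/33) = 20 · 2 = 40
  d = 77: φ(77) · d(231/77) = 60 · 2 = 120
  d = 231: φ(231) · d(231/231) = 120 · 1 = 120
Summing: (φ * d)(231) = 8 + 8 + 24 + 40 + 24 + 40 + 120 + 120 = 384.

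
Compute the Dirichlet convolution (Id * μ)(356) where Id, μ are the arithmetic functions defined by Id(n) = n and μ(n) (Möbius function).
(Id * μ)(356) = 176

Divisors of 356: [1, 2, 4, 89, 178, 356]. For each d | 356:
  d = 1: Id(1) · μ(356/1) = 1 · 0 = 0
  d = 2: Id(2) · μ(356/2) = 2 · 1 = 2
  d = 4: Id(4) · μ(356/4) = 4 · -1 = -4
  d = 89: Id(89) · μ(356/89) = 89 · 0 = 0
  d = 178: Id(178) · μ(356/178) = 178 · -1 = -178
  d = 356: Id(356) · μ(356/356) = 356 · 1 = 356
Summing: (Id * μ)(356) = 0 + 2 + -4 + 0 + -178 + 356 = 176.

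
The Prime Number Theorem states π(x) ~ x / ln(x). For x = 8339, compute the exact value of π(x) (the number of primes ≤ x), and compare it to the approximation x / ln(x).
π(8339) = 1045;  x/ln(x) ≈ 923.61;  relative error ≈ 11.62%.

Directly count primes up to 8339: π(8339) = 1045. The PNT approximation gives 8339/ln(8339) ≈ 8339/9.02870 ≈ 923.61. Relative error (π(x) − x/ln(x)) / π(x) ≈ 11.62%; the approximation is known to undercount slightly (Li(x) is a better estimate).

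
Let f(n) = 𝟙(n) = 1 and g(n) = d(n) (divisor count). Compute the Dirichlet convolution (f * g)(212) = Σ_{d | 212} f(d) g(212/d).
(𝟙 * d)(212) = 18

Divisors of 212: [1, 2, 4, 53, 106, 212]. For each d | 212:
  d = 1: 𝟙(1) · d(212/1) = 1 · 6 = 6
  d = 2: 𝟙(2) · d(212/2) = 1 · 4 = 4
  d = 4: 𝟙(4) · d(212/4) = 1 · 2 = 2
  d = 53: 𝟙(53) · d(212/53) = 1 · 3 = 3
  d = 106: 𝟙(106) · d(212/106) = 1 · 2 = 2
  d = 212: 𝟙(212) · d(212/212) = 1 · 1 = 1
Summing: (𝟙 * d)(212) = 6 + 4 + 2 + 3 + 2 + 1 = 18.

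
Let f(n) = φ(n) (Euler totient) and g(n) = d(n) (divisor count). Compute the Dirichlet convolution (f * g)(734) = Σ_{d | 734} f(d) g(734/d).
(φ * d)(734) = 1104

Divisors of 734: [1, 2, 367, 734]. For each d | 734:
  d = 1: φ(1) · d(734/1) = 1 · 4 = 4
  d = 2: φ(2) · d(734/2) = 1 · 2 = 2
  d = 367: φ(367) · d(734/367) = 366 · 2 = 732
  d = 734: φ(734) · d(734/734) = 366 · 1 = 366
Summing: (φ * d)(734) = 4 + 2 + 732 + 366 = 1104.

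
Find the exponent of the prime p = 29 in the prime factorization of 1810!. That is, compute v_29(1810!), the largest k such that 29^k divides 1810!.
v_29(1810!) = 64

Legendre's formula: v_p(n!) = Σ_{k ≥ 1} ⌊n / p^k⌋. For p = 29, n = 1810, the terms are:
  ⌊1810/29^1⌋ = ⌊1810/29⌋ = 62
  ⌊1810/29^2⌋ = ⌊1810/841⌋ = 2
(the next term ⌊1810/29^3⌋ = 0, terminating the sum). Summing: v_29(1810!) = 62 + 2 = 64.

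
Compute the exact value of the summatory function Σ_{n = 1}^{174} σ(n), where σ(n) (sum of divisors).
Σ_{n ≤ 174} σ(n) = 24964

Compute σ(n) for each 1 ≤ n ≤ 174: σ(1) = 1, σ(2) = 3, σ(3) = 4, σ(4) = 7, σ(5) = 6, σ(6) = 12, σ(7) = 8, σ(8) = 15, σ(9) = 13, σ(10) = 18, σ(11) = 12, σ(12) = 28, σ(13) = 14, σ(14) = 24, σ(15) = 24, σ(16) = 31, σ(17) = 18, σ(18) = 39, σ(19) = 20, σ(20) = 42, σ(21) = 32, σ(22) = 36, σ(23) = 24, σ(24) = 60, σ(25) = 31, σ(26) = 42, σ(27) = 40, σ(28) = 56, σ(29) = 30, σ(30) = 72, σ(31) = 32, σ(32) = 63, σ(33) = 48, σ(34) = 54, σ(35) = 48, σ(36) = 91, σ(37) = 38, σ(38) = 60, σ(39) = 56, σ(40) = 90, σ(41) = 42, σ(42) = 96, σ(43) = 44, σ(44) = 84, σ(45) = 78, σ(46) = 72, σ(47) = 48, σ(48) = 124, σ(49) = 57, σ(50) = 93, σ(51) = 72, σ(52) = 98, σ(53) = 54, σ(54) = 120, σ(55) = 72, σ(56) = 120, σ(57) = 80, σ(58) = 90, σ(59) = 60, σ(60) = 168, σ(61) = 62, σ(62) = 96, σ(63) = 104, σ(64) = 127, σ(65) = 84, σ(66) = 144, σ(67) = 68, σ(68) = 126, σ(69) = 96, σ(70) = 144, σ(71) = 72, σ(72) = 195, σ(73) = 74, σ(74) = 114, σ(75) = 124, σ(76) = 140, σ(77) = 96, σ(78) = 168, σ(79) = 80, σ(80) = 186, σ(81) = 121, σ(82) = 126, σ(83) = 84, σ(84) = 224, σ(85) = 108, σ(86) = 132, σ(87) = 120, σ(88) = 180, σ(89) = 90, σ(90) = 234, σ(91) = 112, σ(92) = 168, σ(93) = 128, σ(94) = 144, σ(95) = 120, σ(96) = 252, σ(97) = 98, σ(98) = 171, σ(99) = 156, σ(100) = 217, σ(101) = 102, σ(102) = 216, σ(103) = 104, σ(104) = 210, σ(105) = 192, σ(106) = 162, σ(107) = 108, σ(108) = 280, σ(109) = 110, σ(110) = 216, σ(111) = 152, σ(112) = 248, σ(113) = 114, σ(114) = 240, σ(115) = 144, σ(116) = 210, σ(117) = 182, σ(118) = 180, σ(119) = 144, σ(120) = 360, σ(121) = 133, σ(122) = 186, σ(123) = 168, σ(124) = 224, σ(125) = 156, σ(126) = 312, σ(127) = 128, σ(128) = 255, σ(129) = 176, σ(130) = 252, σ(131) = 132, σ(132) = 336, σ(133) = 160, σ(134) = 204, σ(135) = 240, σ(136) = 270, σ(137) = 138, σ(138) = 288, σ(139) = 140, σ(140) = 336, σ(141) = 192, σ(142) = 216, σ(143) = 168, σ(144) = 403, σ(145) = 180, σ(146) = 222, σ(147) = 228, σ(148) = 266, σ(149) = 150, σ(150) = 372, σ(151) = 152, σ(152) = 300, σ(153) = 234, σ(154) = 288, σ(155) = 192, σ(156) = 392, σ(157) = 158, σ(158) = 240, σ(159) = 216, σ(160) = 378, σ(161) = 192, σ(162) = 363, σ(163) = 164, σ(164) = 294, σ(165) = 288, σ(166) = 252, σ(167) = 168, σ(168) = 480, σ(169) = 183, σ(170) = 324, σ(171) = 260, σ(172) = 308, σ(173) = 174, σ(174) = 360. Summing all 174 values: 24964. (Average order: Σ_{n ≤ x} σ(n) ~ (π²/12) x². For x = 174, (π²/12)·174² ≈ 24901.01.)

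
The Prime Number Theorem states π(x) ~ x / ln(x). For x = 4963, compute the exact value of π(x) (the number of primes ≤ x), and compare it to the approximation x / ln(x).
π(4963) = 663;  x/ln(x) ≈ 583.21;  relative error ≈ 12.03%.

Directly count primes up to 4963: π(4963) = 663. The PNT approximation gives 4963/ln(4963) ≈ 4963/8.50977 ≈ 583.21. Relative error (π(x) − x/ln(x)) / π(x) ≈ 12.03%; the approximation is known to undercount slightly (Li(x) is a better estimate).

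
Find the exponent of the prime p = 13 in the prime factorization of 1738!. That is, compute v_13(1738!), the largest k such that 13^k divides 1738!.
v_13(1738!) = 143

Legendre's formula: v_p(n!) = Σ_{k ≥ 1} ⌊n / p^k⌋. For p = 13, n = 1738, the terms are:
  ⌊1738/13^1⌋ = ⌊1738/13⌋ = 133
  ⌊1738/13^2⌋ = ⌊1738/169⌋ = 10
(the next term ⌊1738/13^3⌋ = 0, terminating the sum). Summing: v_13(1738!) = 133 + 10 = 143.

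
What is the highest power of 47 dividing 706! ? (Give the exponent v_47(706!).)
v_47(706!) = 15

Legendre's formula: v_p(n!) = Σ_{k ≥ 1} ⌊n / p^k⌋. For p = 47, n = 706, the terms are:
  ⌊706/47^1⌋ = ⌊706/47⌋ = 15
(the next term ⌊706/47^2⌋ = 0, terminating the sum). Summing: v_47(706!) = 15 = 15.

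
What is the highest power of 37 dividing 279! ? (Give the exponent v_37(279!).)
v_37(279!) = 7

Legendre's formula: v_p(n!) = Σ_{k ≥ 1} ⌊n / p^k⌋. For p = 37, n = 279, the terms are:
  ⌊279/37^1⌋ = ⌊279/37⌋ = 7
(the next term ⌊279/37^2⌋ = 0, terminating the sum). Summing: v_37(279!) = 7 = 7.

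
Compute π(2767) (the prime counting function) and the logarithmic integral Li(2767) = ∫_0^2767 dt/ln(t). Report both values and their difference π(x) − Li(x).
π(2767) = 403;  Li(2767) ≈ 413.51;  π(x) − Li(x) ≈ -10.51.

Direct count of primes ≤ 2767 gives π(2767) = 403. Numerical evaluation of the logarithmic integral gives Li(2767) ≈ 413.51. The difference π(x) − Li(x) ≈ -10.51 is typically negative for small/moderate x (Li(x) overestimates), though Littlewood's theorem shows this sign changes infinitely often.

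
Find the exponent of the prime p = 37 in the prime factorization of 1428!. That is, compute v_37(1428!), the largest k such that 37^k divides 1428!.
v_37(1428!) = 39

Legendre's formula: v_p(n!) = Σ_{k ≥ 1} ⌊n / p^k⌋. For p = 37, n = 1428, the terms are:
  ⌊1428/37^1⌋ = ⌊1428/37⌋ = 38
  ⌊1428/37^2⌋ = ⌊1428/1369⌋ = 1
(the next term ⌊1428/37^3⌋ = 0, terminating the sum). Summing: v_37(1428!) = 38 + 1 = 39.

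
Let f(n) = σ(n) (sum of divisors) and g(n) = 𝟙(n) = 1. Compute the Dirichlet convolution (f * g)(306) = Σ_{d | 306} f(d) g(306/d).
(σ * 𝟙)(306) = 1368

Divisors of 306: [1, 2, 3, 6, 9, 17, 18, 34, 51, 102, 153, 306]. For each d | 306:
  d = 1: σ(1) · 𝟙(306/1) = 1 · 1 = 1
  d = 2: σ(2) · 𝟙(306/2) = 3 · 1 = 3
  d = 3: σ(3) · 𝟙(306/3) = 4 · 1 = 4
  d = 6: σ(6) · 𝟙(306/6) = 12 · 1 = 12
  d = 9: σ(9) · 𝟙(306/9) = 13 · 1 = 13
  d = 17: σ(17) · 𝟙(306/17) = 18 · 1 = 18
  d = 18: σ(18) · 𝟙(306/18) = 39 · 1 = 39
  d = 34: σ(34) · 𝟙(306/34) = 54 · 1 = 54
  d = 51: σ(51) · 𝟙(306/51) = 72 · 1 = 72
  d = 102: σ(102) · 𝟙(306/102) = 216 · 1 = 216
  d = 153: σ(153) · 𝟙(306/153) = 234 · 1 = 234
  d = 306: σ(306) · 𝟙(306/306) = 702 · 1 = 702
Summing: (σ * 𝟙)(306) = 1 + 3 + 4 + 12 + 13 + 18 + 39 + 54 + 72 + 216 + 234 + 702 = 1368.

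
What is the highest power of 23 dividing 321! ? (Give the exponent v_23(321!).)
v_23(321!) = 13

Legendre's formula: v_p(n!) = Σ_{k ≥ 1} ⌊n / p^k⌋. For p = 23, n = 321, the terms are:
  ⌊321/23^1⌋ = ⌊321/23⌋ = 13
(the next term ⌊321/23^2⌋ = 0, terminating the sum). Summing: v_23(321!) = 13 = 13.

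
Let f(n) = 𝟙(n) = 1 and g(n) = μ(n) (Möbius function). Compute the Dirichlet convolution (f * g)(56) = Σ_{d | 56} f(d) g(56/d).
(𝟙 * μ)(56) = 0

Divisors of 56: [1, 2, 4, 7, 8, 14, 28, 56]. For each d | 56:
  d = 1: 𝟙(1) · μ(56/1) = 1 · 0 = 0
  d = 2: 𝟙(2) · μ(56/2) = 1 · 0 = 0
  d = 4: 𝟙(4) · μ(56/4) = 1 · 1 = 1
  d = 7: 𝟙(7) · μ(56/7) = 1 · 0 = 0
  d = 8: 𝟙(8) · μ(56/8) = 1 · -1 = -1
  d = 14: 𝟙(14) · μ(56/14) = 1 · 0 = 0
  d = 28: 𝟙(28) · μ(56/28) = 1 · -1 = -1
  d = 56: 𝟙(56) · μ(56/56) = 1 · 1 = 1
Summing: (𝟙 * μ)(56) = 0 + 0 + 1 + 0 + -1 + 0 + -1 + 1 = 0.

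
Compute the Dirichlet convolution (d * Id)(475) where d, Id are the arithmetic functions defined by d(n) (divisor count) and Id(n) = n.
(d * Id)(475) = 798

Divisors of 475: [1, 5, 19, 25, 95, 475]. For each d | 475:
  d = 1: d(1) · Id(475/1) = 1 · 475 = 475
  d = 5: d(5) · Id(475/5) = 2 · 95 = 190
  d = 19: d(19) · Id(475/19) = 2 · 25 = 50
  d = 25: d(25) · Id(475/25) = 3 · 19 = 57
  d = 95: d(95) · Id(475/95) = 4 · 5 = 20
  d = 475: d(475) · Id(475/475) = 6 · 1 = 6
Summing: (d * Id)(475) = 475 + 190 + 50 + 57 + 20 + 6 = 798.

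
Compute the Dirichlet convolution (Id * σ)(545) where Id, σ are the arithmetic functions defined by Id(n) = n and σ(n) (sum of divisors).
(Id * σ)(545) = 2409

Divisors of 545: [1, 5, 109, 545]. For each d | 545:
  d = 1: Id(1) · σ(545/1) = 1 · 660 = 660
  d = 5: Id(5) · σ(545/5) = 5 · 110 = 550
  d = 109: Id(109) · σ(545/109) = 109 · 6 = 654
  d = 545: Id(545) · σ(545/545) = 545 · 1 = 545
Summing: (Id * σ)(545) = 660 + 550 + 654 + 545 = 2409.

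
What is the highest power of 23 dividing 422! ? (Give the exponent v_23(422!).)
v_23(422!) = 18

Legendre's formula: v_p(n!) = Σ_{k ≥ 1} ⌊n / p^k⌋. For p = 23, n = 422, the terms are:
  ⌊422/23^1⌋ = ⌊422/23⌋ = 18
(the next term ⌊422/23^2⌋ = 0, terminating the sum). Summing: v_23(422!) = 18 = 18.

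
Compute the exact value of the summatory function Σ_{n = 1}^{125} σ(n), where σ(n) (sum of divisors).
Σ_{n ≤ 125} σ(n) = 12840

Compute σ(n) for each 1 ≤ n ≤ 125: σ(1) = 1, σ(2) = 3, σ(3) = 4, σ(4) = 7, σ(5) = 6, σ(6) = 12, σ(7) = 8, σ(8) = 15, σ(9) = 13, σ(10) = 18, σ(11) = 12, σ(12) = 28, σ(13) = 14, σ(14) = 24, σ(15) = 24, σ(16) = 31, σ(17) = 18, σ(18) = 39, σ(19) = 20, σ(20) = 42, σ(21) = 32, σ(22) = 36, σ(23) = 24, σ(24) = 60, σ(25) = 31, σ(26) = 42, σ(27) = 40, σ(28) = 56, σ(29) = 30, σ(30) = 72, σ(31) = 32, σ(32) = 63, σ(33) = 48, σ(34) = 54, σ(35) = 48, σ(36) = 91, σ(37) = 38, σ(38) = 60, σ(39) = 56, σ(40) = 90, σ(41) = 42, σ(42) = 96, σ(43) = 44, σ(44) = 84, σ(45) = 78, σ(46) = 72, σ(47) = 48, σ(48) = 124, σ(49) = 57, σ(50) = 93, σ(51) = 72, σ(52) = 98, σ(53) = 54, σ(54) = 120, σ(55) = 72, σ(56) = 120, σ(57) = 80, σ(58) = 90, σ(59) = 60, σ(60) = 168, σ(61) = 62, σ(62) = 96, σ(63) = 104, σ(64) = 127, σ(65) = 84, σ(66) = 144, σ(67) = 68, σ(68) = 126, σ(69) = 96, σ(70) = 144, σ(71) = 72, σ(72) = 195, σ(73) = 74, σ(74) = 114, σ(75) = 124, σ(76) = 140, σ(77) = 96, σ(78) = 168, σ(79) = 80, σ(80) = 186, σ(81) = 121, σ(82) = 126, σ(83) = 84, σ(84) = 224, σ(85) = 108, σ(86) = 132, σ(87) = 120, σ(88) = 180, σ(89) = 90, σ(90) = 234, σ(91) = 112, σ(92) = 168, σ(93) = 128, σ(94) = 144, σ(95) = 120, σ(96) = 252, σ(97) = 98, σ(98) = 171, σ(99) = 156, σ(100) = 217, σ(101) = 102, σ(102) = 216, σ(103) = 104, σ(104) = 210, σ(105) = 192, σ(106) = 162, σ(107) = 108, σ(108) = 280, σ(109) = 110, σ(110) = 216, σ(111) = 152, σ(112) = 248, σ(113) = 114, σ(114) = 240, σ(115) = 144, σ(116) = 210, σ(117) = 182, σ(118) = 180, σ(119) = 144, σ(120) = 360, σ(121) = 133, σ(122) = 186, σ(123) = 168, σ(124) = 224, σ(125) = 156. Summing all 125 values: 12840. (Average order: Σ_{n ≤ x} σ(n) ~ (π²/12) x². For x = 125, (π²/12)·125² ≈ 12851.05.)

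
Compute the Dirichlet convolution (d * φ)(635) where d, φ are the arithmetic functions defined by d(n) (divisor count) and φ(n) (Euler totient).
(d * φ)(635) = 768

Divisors of 635: [1, 5, 127, 635]. For each d | 635:
  d = 1: d(1) · φ(635/1) = 1 · 504 = 504
  d = 5: d(5) · φ(635/5) = 2 · 126 = 252
  d = 127: d(127) · φ(635/127) = 2 · 4 = 8
  d = 635: d(635) · φ(635/635) = 4 · 1 = 4
Summing: (d * φ)(635) = 504 + 252 + 8 + 4 = 768.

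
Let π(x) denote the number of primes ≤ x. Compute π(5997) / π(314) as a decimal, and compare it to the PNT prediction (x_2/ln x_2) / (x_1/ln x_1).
π(5997)/π(314) = 783/65 ≈ 12.0462;  PNT prediction ≈ 12.6228.

π(314) = 65 and π(5997) = 783, so π(5997)/π(314) ≈ 12.0462. The PNT-predicted ratio is (5997/ln(5997)) / (314/ln(314)) ≈ 12.6228. The two agree to within a few percent, as expected.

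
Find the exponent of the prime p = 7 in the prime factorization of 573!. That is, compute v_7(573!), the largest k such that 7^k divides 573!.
v_7(573!) = 93

Legendre's formula: v_p(n!) = Σ_{k ≥ 1} ⌊n / p^k⌋. For p = 7, n = 573, the terms are:
  ⌊573/7^1⌋ = ⌊573/7⌋ = 81
  ⌊573/7^2⌋ = ⌊573/49⌋ = 11
  ⌊573/7^3⌋ = ⌊573/343⌋ = 1
(the next term ⌊573/7^4⌋ = 0, terminating the sum). Summing: v_7(573!) = 81 + 11 + 1 = 93.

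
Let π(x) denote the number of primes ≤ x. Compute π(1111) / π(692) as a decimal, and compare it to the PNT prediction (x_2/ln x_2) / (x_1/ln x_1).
π(1111)/π(692) = 186/125 ≈ 1.4880;  PNT prediction ≈ 1.4971.

π(692) = 125 and π(1111) = 186, so π(1111)/π(692) ≈ 1.4880. The PNT-predicted ratio is (1111/ln(1111)) / (692/ln(692)) ≈ 1.4971. The two agree to within a few percent, as expected.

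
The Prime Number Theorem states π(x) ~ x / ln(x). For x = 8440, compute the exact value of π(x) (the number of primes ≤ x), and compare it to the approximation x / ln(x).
π(8440) = 1055;  x/ln(x) ≈ 933.55;  relative error ≈ 11.51%.

Directly count primes up to 8440: π(8440) = 1055. The PNT approximation gives 8440/ln(8440) ≈ 8440/9.04074 ≈ 933.55. Relative error (π(x) − x/ln(x)) / π(x) ≈ 11.51%; the approximation is known to undercount slightly (Li(x) is a better estimate).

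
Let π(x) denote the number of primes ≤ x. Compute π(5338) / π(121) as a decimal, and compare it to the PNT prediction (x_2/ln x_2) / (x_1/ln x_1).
π(5338)/π(121) = 706/30 ≈ 23.5333;  PNT prediction ≈ 24.6510.

π(121) = 30 and π(5338) = 706, so π(5338)/π(121) ≈ 23.5333. The PNT-predicted ratio is (5338/ln(5338)) / (121/ln(121)) ≈ 24.6510. The two agree to within a few percent, as expected.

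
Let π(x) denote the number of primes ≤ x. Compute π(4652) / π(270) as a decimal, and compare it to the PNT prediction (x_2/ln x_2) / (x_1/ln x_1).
π(4652)/π(270) = 629/57 ≈ 11.0351;  PNT prediction ≈ 11.4219.

π(270) = 57 and π(4652) = 629, so π(4652)/π(270) ≈ 11.0351. The PNT-predicted ratio is (4652/ln(4652)) / (270/ln(270)) ≈ 11.4219. The two agree to within a few percent, as expected.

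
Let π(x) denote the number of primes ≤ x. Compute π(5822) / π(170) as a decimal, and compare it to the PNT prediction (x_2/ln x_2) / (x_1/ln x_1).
π(5822)/π(170) = 764/39 ≈ 19.5897;  PNT prediction ≈ 20.2881.

π(170) = 39 and π(5822) = 764, so π(5822)/π(170) ≈ 19.5897. The PNT-predicted ratio is (5822/ln(5822)) / (170/ln(170)) ≈ 20.2881. The two agree to within a few percent, as expected.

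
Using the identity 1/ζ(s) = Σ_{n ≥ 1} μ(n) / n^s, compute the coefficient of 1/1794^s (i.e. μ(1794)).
μ(1794) = 1

Factor n = 1794 = 2 · 3 · 13 · 23. μ(n) = 0 if any exponent ≥ 2 (not squarefree); otherwise μ(n) = (−1)^{ω(n)} where ω(n) is the number of distinct prime factors. Applying: μ(1794) = 1.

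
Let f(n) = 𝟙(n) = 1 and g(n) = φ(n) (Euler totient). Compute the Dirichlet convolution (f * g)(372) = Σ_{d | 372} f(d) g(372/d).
(𝟙 * φ)(372) = 372

Divisors of 372: [1, 2, 3, 4, 6, 12, 31, 62, 93, 124, 186, 372]. For each d | 372:
  d = 1: 𝟙(1) · φ(372/1) = 1 · 120 = 120
  d = 2: 𝟙(2) · φ(372/2) = 1 · 60 = 60
  d = 3: 𝟙(3) · φ(372/3) = 1 · 60 = 60
  d = 4: 𝟙(4) · φ(372/4) = 1 · 60 = 60
  d = 6: 𝟙(6) · φ(372/6) = 1 · 30 = 30
  d = 12: 𝟙(12) · φ(372/12) = 1 · 30 = 30
  d = 31: 𝟙(31) · φ(372/31) = 1 · 4 = 4
  d = 62: 𝟙(62) · φ(372/62) = 1 · 2 = 2
  d = 93: 𝟙(93) · φ(372/93) = 1 · 2 = 2
  d = 124: 𝟙(124) · φ(372/124) = 1 · 2 = 2
  d = 186: 𝟙(186) · φ(372/186) = 1 · 1 = 1
  d = 372: 𝟙(372) · φ(372/372) = 1 · 1 = 1
Summing: (𝟙 * φ)(372) = 120 + 60 + 60 + 60 + 30 + 30 + 4 + 2 + 2 + 2 + 1 + 1 = 372.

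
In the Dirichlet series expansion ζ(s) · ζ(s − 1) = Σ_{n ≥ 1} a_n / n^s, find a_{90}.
σ(90) = 234

In the product (Σ m^0/m^s)(Σ k / k^s) = Σ (Σ_{d | n} d) / n^s, the coefficient of 1/n^s is σ(n) = Σ_{d | n} d. For n = 90, divisors are [1, 2, 3, 5, 6, 9, 10, 15, 18, 30, 45, 90]; summing: σ(90) = 234.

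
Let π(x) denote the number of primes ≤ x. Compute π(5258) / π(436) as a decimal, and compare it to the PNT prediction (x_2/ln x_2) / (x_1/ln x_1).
π(5258)/π(436) = 697/84 ≈ 8.2976;  PNT prediction ≈ 8.5549.

π(436) = 84 and π(5258) = 697, so π(5258)/π(436) ≈ 8.2976. The PNT-predicted ratio is (5258/ln(5258)) / (436/ln(436)) ≈ 8.5549. The two agree to within a few percent, as expected.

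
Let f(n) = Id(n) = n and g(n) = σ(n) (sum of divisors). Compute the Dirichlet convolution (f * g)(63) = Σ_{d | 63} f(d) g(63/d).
(Id * σ)(63) = 510

Divisors of 63: [1, 3, 7, 9, 21, 63]. For each d | 63:
  d = 1: Id(1) · σ(63/1) = 1 · 104 = 104
  d = 3: Id(3) · σ(63/3) = 3 · 32 = 96
  d = 7: Id(7) · σ(63/7) = 7 · 13 = 91
  d = 9: Id(9) · σ(63/9) = 9 · 8 = 72
  d = 21: Id(21) · σ(63/21) = 21 · 4 = 84
  d = 63: Id(63) · σ(63/63) = 63 · 1 = 63
Summing: (Id * σ)(63) = 104 + 96 + 91 + 72 + 84 + 63 = 510.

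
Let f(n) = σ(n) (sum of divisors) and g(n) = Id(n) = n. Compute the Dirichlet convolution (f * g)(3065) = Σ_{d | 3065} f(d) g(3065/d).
(σ * Id)(3065) = 13497

Divisors of 3065: [1, 5, 613, 3065]. For each d | 3065:
  d = 1: σ(1) · Id(3065/1) = 1 · 3065 = 3065
  d = 5: σ(5) · Id(3065/5) = 6 · 613 = 3678
  d = 613: σ(613) · Id(3065/613) = 614 · 5 = 3070
  d = 3065: σ(3065) · Id(3065/3065) = 3684 · 1 = 3684
Summing: (σ * Id)(3065) = 3065 + 3678 + 3070 + 3684 = 13497.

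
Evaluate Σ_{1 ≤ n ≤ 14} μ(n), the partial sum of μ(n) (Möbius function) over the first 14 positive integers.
Σ_{n ≤ 14} μ(n) = -2

Compute μ(n) for each 1 ≤ n ≤ 14: μ(1) = 1, μ(2) = -1, μ(3) = -1, μ(4) = 0, μ(5) = -1, μ(6) = 1, μ(7) = -1, μ(8) = 0, μ(9) = 0, μ(10) = 1, μ(11) = -1, μ(12) = 0, μ(13) = -1, μ(14) = 1. Summing all 14 values: -2. (Mertens function M(x) = Σ_{n ≤ x} μ(n); on average M(x) should be small (PNT ⟺ M(x) = o(x)).)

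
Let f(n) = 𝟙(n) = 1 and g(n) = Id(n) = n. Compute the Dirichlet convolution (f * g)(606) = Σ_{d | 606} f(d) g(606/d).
(𝟙 * Id)(606) = 1224

Divisors of 606: [1, 2, 3, 6, 101, 202, 303, 606]. For each d | 606:
  d = 1: 𝟙(1) · Id(606/1) = 1 · 606 = 606
  d = 2: 𝟙(2) · Id(606/2) = 1 · 303 = 303
  d = 3: 𝟙(3) · Id(606/3) = 1 · 202 = 202
  d = 6: 𝟙(6) · Id(606/6) = 1 · 101 = 101
  d = 101: 𝟙(101) · Id(606/101) = 1 · 6 = 6
  d = 202: 𝟙(202) · Id(606/202) = 1 · 3 = 3
  d = 303: 𝟙(303) · Id(606/303) = 1 · 2 = 2
  d = 606: 𝟙(606) · Id(606/606) = 1 · 1 = 1
Summing: (𝟙 * Id)(606) = 606 + 303 + 202 + 101 + 6 + 3 + 2 + 1 = 1224.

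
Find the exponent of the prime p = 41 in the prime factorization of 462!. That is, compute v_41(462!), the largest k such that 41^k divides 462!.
v_41(462!) = 11

Legendre's formula: v_p(n!) = Σ_{k ≥ 1} ⌊n / p^k⌋. For p = 41, n = 462, the terms are:
  ⌊462/41^1⌋ = ⌊462/41⌋ = 11
(the next term ⌊462/41^2⌋ = 0, terminating the sum). Summing: v_41(462!) = 11 = 11.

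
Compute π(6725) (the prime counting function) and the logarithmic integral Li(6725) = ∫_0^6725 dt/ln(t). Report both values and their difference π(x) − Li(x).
π(6725) = 867;  Li(6725) ≈ 883.20;  π(x) − Li(x) ≈ -16.20.

Direct count of primes ≤ 6725 gives π(6725) = 867. Numerical evaluation of the logarithmic integral gives Li(6725) ≈ 883.20. The difference π(x) − Li(x) ≈ -16.20 is typically negative for small/moderate x (Li(x) overestimates), though Littlewood's theorem shows this sign changes infinitely often.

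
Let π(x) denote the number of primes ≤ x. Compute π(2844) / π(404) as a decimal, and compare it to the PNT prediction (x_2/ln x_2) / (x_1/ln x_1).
π(2844)/π(404) = 413/79 ≈ 5.2278;  PNT prediction ≈ 5.3122.

π(404) = 79 and π(2844) = 413, so π(2844)/π(404) ≈ 5.2278. The PNT-predicted ratio is (2844/ln(2844)) / (404/ln(404)) ≈ 5.3122. The two agree to within a few percent, as expected.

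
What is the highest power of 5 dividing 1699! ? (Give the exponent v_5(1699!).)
v_5(1699!) = 421

Legendre's formula: v_p(n!) = Σ_{k ≥ 1} ⌊n / p^k⌋. For p = 5, n = 1699, the terms are:
  ⌊1699/5^1⌋ = ⌊1699/5⌋ = 339
  ⌊1699/5^2⌋ = ⌊1699/25⌋ = 67
  ⌊1699/5^3⌋ = ⌊1699/125⌋ = 13
  ⌊1699/5^4⌋ = ⌊1699/625⌋ = 2
(the next term ⌊1699/5^5⌋ = 0, terminating the sum). Summing: v_5(1699!) = 339 + 67 + 13 + 2 = 421.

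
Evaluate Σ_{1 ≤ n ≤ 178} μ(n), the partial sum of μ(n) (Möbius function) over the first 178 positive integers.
Σ_{n ≤ 178} μ(n) = -2

Compute μ(n) for each 1 ≤ n ≤ 178: μ(1) = 1, μ(2) = -1, μ(3) = -1, μ(4) = 0, μ(5) = -1, μ(6) = 1, μ(7) = -1, μ(8) = 0, μ(9) = 0, μ(10) = 1, μ(11) = -1, μ(12) = 0, μ(13) = -1, μ(14) = 1, μ(15) = 1, μ(16) = 0, μ(17) = -1, μ(18) = 0, μ(19) = -1, μ(20) = 0, μ(21) = 1, μ(22) = 1, μ(23) = -1, μ(24) = 0, μ(25) = 0, μ(26) = 1, μ(27) = 0, μ(28) = 0, μ(29) = -1, μ(30) = -1, μ(31) = -1, μ(32) = 0, μ(33) = 1, μ(34) = 1, μ(35) = 1, μ(36) = 0, μ(37) = -1, μ(38) = 1, μ(39) = 1, μ(40) = 0, μ(41) = -1, μ(42) = -1, μ(43) = -1, μ(44) = 0, μ(45) = 0, μ(46) = 1, μ(47) = -1, μ(48) = 0, μ(49) = 0, μ(50) = 0, μ(51) = 1, μ(52) = 0, μ(53) = -1, μ(54) = 0, μ(55) = 1, μ(56) = 0, μ(57) = 1, μ(58) = 1, μ(59) = -1, μ(60) = 0, μ(61) = -1, μ(62) = 1, μ(63) = 0, μ(64) = 0, μ(65) = 1, μ(66) = -1, μ(67) = -1, μ(68) = 0, μ(69) = 1, μ(70) = -1, μ(71) = -1, μ(72) = 0, μ(73) = -1, μ(74) = 1, μ(75) = 0, μ(76) = 0, μ(77) = 1, μ(78) = -1, μ(79) = -1, μ(80) = 0, μ(81) = 0, μ(82) = 1, μ(83) = -1, μ(84) = 0, μ(85) = 1, μ(86) = 1, μ(87) = 1, μ(88) = 0, μ(89) = -1, μ(90) = 0, μ(91) = 1, μ(92) = 0, μ(93) = 1, μ(94) = 1, μ(95) = 1, μ(96) = 0, μ(97) = -1, μ(98) = 0, μ(99) = 0, μ(100) = 0, μ(101) = -1, μ(102) = -1, μ(103) = -1, μ(104) = 0, μ(105) = -1, μ(106) = 1, μ(107) = -1, μ(108) = 0, μ(109) = -1, μ(110) = -1, μ(111) = 1, μ(112) = 0, μ(113) = -1, μ(114) = -1, μ(115) = 1, μ(116) = 0, μ(117) = 0, μ(118) = 1, μ(119) = 1, μ(120) = 0, μ(121) = 0, μ(122) = 1, μ(123) = 1, μ(124) = 0, μ(125) = 0, μ(126) = 0, μ(127) = -1, μ(128) = 0, μ(129) = 1, μ(130) = -1, μ(131) = -1, μ(132) = 0, μ(133) = 1, μ(134) = 1, μ(135) = 0, μ(136) = 0, μ(137) = -1, μ(138) = -1, μ(139) = -1, μ(140) = 0, μ(141) = 1, μ(142) = 1, μ(143) = 1, μ(144) = 0, μ(145) = 1, μ(146) = 1, μ(147) = 0, μ(148) = 0, μ(149) = -1, μ(150) = 0, μ(151) = -1, μ(152) = 0, μ(153) = 0, μ(154) = -1, μ(155) = 1, μ(156) = 0, μ(157) = -1, μ(158) = 1, μ(159) = 1, μ(160) = 0, μ(161) = 1, μ(162) = 0, μ(163) = -1, μ(164) = 0, μ(165) = -1, μ(166) = 1, μ(167) = -1, μ(168) = 0, μ(169) = 0, μ(170) = -1, μ(171) = 0, μ(172) = 0, μ(173) = -1, μ(174) = -1, μ(175) = 0, μ(176) = 0, μ(177) = 1, μ(178) = 1. Summing all 178 values: -2. (Mertens function M(x) = Σ_{n ≤ x} μ(n); on average M(x) should be small (PNT ⟺ M(x) = o(x)).)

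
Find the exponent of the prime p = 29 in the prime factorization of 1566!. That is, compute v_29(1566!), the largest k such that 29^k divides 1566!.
v_29(1566!) = 55

Legendre's formula: v_p(n!) = Σ_{k ≥ 1} ⌊n / p^k⌋. For p = 29, n = 1566, the terms are:
  ⌊1566/29^1⌋ = ⌊1566/29⌋ = 54
  ⌊1566/29^2⌋ = ⌊1566/841⌋ = 1
(the next term ⌊1566/29^3⌋ = 0, terminating the sum). Summing: v_29(1566!) = 54 + 1 = 55.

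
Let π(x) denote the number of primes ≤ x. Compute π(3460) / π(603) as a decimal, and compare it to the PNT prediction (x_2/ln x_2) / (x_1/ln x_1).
π(3460)/π(603) = 483/110 ≈ 4.3909;  PNT prediction ≈ 4.5078.

π(603) = 110 and π(3460) = 483, so π(3460)/π(603) ≈ 4.3909. The PNT-predicted ratio is (3460/ln(3460)) / (603/ln(603)) ≈ 4.5078. The two agree to within a few percent, as expected.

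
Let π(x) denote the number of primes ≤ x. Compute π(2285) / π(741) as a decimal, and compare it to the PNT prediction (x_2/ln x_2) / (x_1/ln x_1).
π(2285)/π(741) = 339/131 ≈ 2.5878;  PNT prediction ≈ 2.6347.

π(741) = 131 and π(2285) = 339, so π(2285)/π(741) ≈ 2.5878. The PNT-predicted ratio is (2285/ln(2285)) / (741/ln(741)) ≈ 2.6347. The two agree to within a few percent, as expected.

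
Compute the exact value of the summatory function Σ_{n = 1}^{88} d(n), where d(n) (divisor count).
Σ_{n ≤ 88} d(n) = 411

Compute d(n) for each 1 ≤ n ≤ 88: d(1) = 1, d(2) = 2, d(3) = 2, d(4) = 3, d(5) = 2, d(6) = 4, d(7) = 2, d(8) = 4, d(9) = 3, d(10) = 4, d(11) = 2, d(12) = 6, d(13) = 2, d(14) = 4, d(15) = 4, d(16) = 5, d(17) = 2, d(18) = 6, d(19) = 2, d(20) = 6, d(21) = 4, d(22) = 4, d(23) = 2, d(24) = 8, d(25) = 3, d(26) = 4, d(27) = 4, d(28) = 6, d(29) = 2, d(30) = 8, d(31) = 2, d(32) = 6, d(33) = 4, d(34) = 4, d(35) = 4, d(36) = 9, d(37) = 2, d(38) = 4, d(39) = 4, d(40) = 8, d(41) = 2, d(42) = 8, d(43) = 2, d(44) = 6, d(45) = 6, d(46) = 4, d(47) = 2, d(48) = 10, d(49) = 3, d(50) = 6, d(51) = 4, d(52) = 6, d(53) = 2, d(54) = 8, d(55) = 4, d(56) = 8, d(57) = 4, d(58) = 4, d(59) = 2, d(60) = 12, d(61) = 2, d(62) = 4, d(63) = 6, d(64) = 7, d(65) = 4, d(66) = 8, d(67) = 2, d(68) = 6, d(69) = 4, d(70) = 8, d(71) = 2, d(72) = 12, d(73) = 2, d(74) = 4, d(75) = 6, d(76) = 6, d(77) = 4, d(78) = 8, d(79) = 2, d(80) = 10, d(81) = 5, d(82) = 4, d(83) = 2, d(84) = 12, d(85) = 4, d(86) = 4, d(87) = 4, d(88) = 8. Summing all 88 values: 411. (Dirichlet's divisor formula: Σ_{n ≤ x} d(n) = x ln(x) + (2γ − 1) x + O(√x). For x = 88, the asymptotic estimate is ≈ 407.60.)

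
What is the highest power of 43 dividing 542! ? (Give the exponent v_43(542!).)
v_43(542!) = 12

Legendre's formula: v_p(n!) = Σ_{k ≥ 1} ⌊n / p^k⌋. For p = 43, n = 542, the terms are:
  ⌊542/43^1⌋ = ⌊542/43⌋ = 12
(the next term ⌊542/43^2⌋ = 0, terminating the sum). Summing: v_43(542!) = 12 = 12.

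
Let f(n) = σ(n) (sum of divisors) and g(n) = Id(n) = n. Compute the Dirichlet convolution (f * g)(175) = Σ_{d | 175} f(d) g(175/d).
(σ * Id)(175) = 1290

Divisors of 175: [1, 5, 7, 25, 35, 175]. For each d | 175:
  d = 1: σ(1) · Id(175/1) = 1 · 175 = 175
  d = 5: σ(5) · Id(175/5) = 6 · 35 = 210
  d = 7: σ(7) · Id(175/7) = 8 · 25 = 200
  d = 25: σ(25) · Id(175/25) = 31 · 7 = 217
  d = 35: σ(35) · Id(175/35) = 48 · 5 = 240
  d = 175: σ(175) · Id(175/175) = 248 · 1 = 248
Summing: (σ * Id)(175) = 175 + 210 + 200 + 217 + 240 + 248 = 1290.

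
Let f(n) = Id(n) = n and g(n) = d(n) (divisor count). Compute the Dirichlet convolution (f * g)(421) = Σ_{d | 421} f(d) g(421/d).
(Id * d)(421) = 423

Divisors of 421: [1, 421]. For each d | 421:
  d = 1: Id(1) · d(421/1) = 1 · 2 = 2
  d = 421: Id(421) · d(421/421) = 421 · 1 = 421
Summing: (Id * d)(421) = 2 + 421 = 423.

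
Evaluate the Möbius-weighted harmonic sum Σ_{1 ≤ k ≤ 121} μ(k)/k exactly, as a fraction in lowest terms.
Σ μ(k)/k = -57036343158881297864991132838495688289960443/6322010928083521557629041258308732498654937398

Values of μ(k) for 1 ≤ k ≤ 121: μ(1) = 1, μ(2) = -1, μ(3) = -1, μ(5) = -1, μ(6) = 1, μ(7) = -1, μ(10) = 1, μ(11) = -1, μ(13) = -1, μ(14) = 1, μ(15) = 1, μ(17) = -1, μ(19) = -1, μ(21) = 1, μ(22) = 1, μ(23) = -1, μ(26) = 1, μ(29) = -1, μ(30) = -1, μ(31) = -1, μ(33) = 1, μ(34) = 1, μ(35) = 1, μ(37) = -1, μ(38) = 1, μ(39) = 1, μ(41) = -1, μ(42) = -1, μ(43) = -1, μ(46) = 1, μ(47) = -1, μ(51) = 1, μ(53) = -1, μ(55) = 1, μ(57) = 1, μ(58) = 1, μ(59) = -1, μ(61) = -1, μ(62) = 1, μ(65) = 1, μ(66) = -1, μ(67) = -1, μ(69) = 1, μ(70) = -1, μ(71) = -1, μ(73) = -1, μ(74) = 1, μ(77) = 1, μ(78) = -1, μ(79) = -1, μ(82) = 1, μ(83) = -1, μ(85) = 1, μ(86) = 1, μ(87) = 1, μ(89) = -1, μ(91) = 1, μ(93) = 1, μ(94) = 1, μ(95) = 1, μ(97) = -1, μ(101) = -1, μ(102) = -1, μ(103) = -1, μ(105) = -1, μ(106) = 1, μ(107) = -1, μ(109) = -1, μ(110) = -1, μ(111) = 1, μ(113) = -1, μ(114) = -1, μ(115) = 1, μ(118) = 1, μ(119) = 1, with μ = 0 on non-squarefree integers. Summing μ(k)/k for k where μ(k) ≠ 0 gives -57036343158881297864991132838495688289960443/6322010928083521557629041258308732498654937398 ≈ -0.0090. (PNT ⟺ this sum → 0 as n → ∞.)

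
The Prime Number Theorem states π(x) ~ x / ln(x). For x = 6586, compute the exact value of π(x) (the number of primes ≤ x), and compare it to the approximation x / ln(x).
π(6586) = 852;  x/ln(x) ≈ 749.03;  relative error ≈ 12.09%.

Directly count primes up to 6586: π(6586) = 852. The PNT approximation gives 6586/ln(6586) ≈ 6586/8.79270 ≈ 749.03. Relative error (π(x) − x/ln(x)) / π(x) ≈ 12.09%; the approximation is known to undercount slightly (Li(x) is a better estimate).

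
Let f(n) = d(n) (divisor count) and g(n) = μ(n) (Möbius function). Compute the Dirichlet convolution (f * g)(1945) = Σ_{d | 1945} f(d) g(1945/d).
(d * μ)(1945) = 1

Divisors of 1945: [1, 5, 389, 1945]. For each d | 1945:
  d = 1: d(1) · μ(1945/1) = 1 · 1 = 1
  d = 5: d(5) · μ(1945/5) = 2 · -1 = -2
  d = 389: d(389) · μ(1945/389) = 2 · -1 = -2
  d = 1945: d(1945) · μ(1945/1945) = 4 · 1 = 4
Summing: (d * μ)(1945) = 1 + -2 + -2 + 4 = 1.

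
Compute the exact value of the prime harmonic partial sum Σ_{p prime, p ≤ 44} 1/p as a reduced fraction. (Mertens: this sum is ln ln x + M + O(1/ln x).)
Σ 1/p = 21460568175640361/13082761331670030

π(44) = 14, so the primes ≤ 44 are [2, 3, 5, 7, 11, 13, 17, 19, 23, 29, 31, 37, 41, 43]. Summing 1/p over these primes: 21460568175640361/13082761331670030 ≈ 1.6404. Mertens estimate ln ln(44) + 0.2615 ≈ 1.5923.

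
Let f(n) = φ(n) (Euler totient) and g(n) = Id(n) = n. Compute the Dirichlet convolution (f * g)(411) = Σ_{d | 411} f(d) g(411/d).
(φ * Id)(411) = 1365

Divisors of 411: [1, 3, 137, 411]. For each d | 411:
  d = 1: φ(1) · Id(411/1) = 1 · 411 = 411
  d = 3: φ(3) · Id(411/3) = 2 · 137 = 274
  d = 137: φ(137) · Id(411/137) = 136 · 3 = 408
  d = 411: φ(411) · Id(411/411) = 272 · 1 = 272
Summing: (φ * Id)(411) = 411 + 274 + 408 + 272 = 1365.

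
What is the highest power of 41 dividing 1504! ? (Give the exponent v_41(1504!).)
v_41(1504!) = 36

Legendre's formula: v_p(n!) = Σ_{k ≥ 1} ⌊n / p^k⌋. For p = 41, n = 1504, the terms are:
  ⌊1504/41^1⌋ = ⌊1504/41⌋ = 36
(the next term ⌊1504/41^2⌋ = 0, terminating the sum). Summing: v_41(1504!) = 36 = 36.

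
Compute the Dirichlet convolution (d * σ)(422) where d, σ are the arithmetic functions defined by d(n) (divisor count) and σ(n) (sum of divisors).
(d * σ)(422) = 1070

Divisors of 422: [1, 2, 211, 422]. For each d | 422:
  d = 1: d(1) · σ(422/1) = 1 · 636 = 636
  d = 2: d(2) · σ(422/2) = 2 · 212 = 424
  d = 211: d(211) · σ(422/211) = 2 · 3 = 6
  d = 422: d(422) · σ(422/422) = 4 · 1 = 4
Summing: (d * σ)(422) = 636 + 424 + 6 + 4 = 1070.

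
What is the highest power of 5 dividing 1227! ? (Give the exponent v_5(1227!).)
v_5(1227!) = 304

Legendre's formula: v_p(n!) = Σ_{k ≥ 1} ⌊n / p^k⌋. For p = 5, n = 1227, the terms are:
  ⌊1227/5^1⌋ = ⌊1227/5⌋ = 245
  ⌊1227/5^2⌋ = ⌊1227/25⌋ = 49
  ⌊1227/5^3⌋ = ⌊1227/125⌋ = 9
  ⌊1227/5^4⌋ = ⌊1227/625⌋ = 1
(the next term ⌊1227/5^5⌋ = 0, terminating the sum). Summing: v_5(1227!) = 245 + 49 + 9 + 1 = 304.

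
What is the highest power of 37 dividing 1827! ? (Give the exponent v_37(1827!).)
v_37(1827!) = 50

Legendre's formula: v_p(n!) = Σ_{k ≥ 1} ⌊n / p^k⌋. For p = 37, n = 1827, the terms are:
  ⌊1827/37^1⌋ = ⌊1827/37⌋ = 49
  ⌊1827/37^2⌋ = ⌊1827/1369⌋ = 1
(the next term ⌊1827/37^3⌋ = 0, terminating the sum). Summing: v_37(1827!) = 49 + 1 = 50.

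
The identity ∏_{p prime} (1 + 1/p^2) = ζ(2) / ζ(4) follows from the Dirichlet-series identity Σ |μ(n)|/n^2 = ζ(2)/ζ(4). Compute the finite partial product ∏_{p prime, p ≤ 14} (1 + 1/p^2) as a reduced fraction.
∏ = 1037000/693693

The primes p ≤ 14 are [2, 3, 5, 7, 11, 13]. For each, (1 + 1/p^2) = (p^2 + 1)/p^2. Multiplying these fractions over p ∈ [2, 3, 5, 7, 11, 13] gives 1037000/693693. (In the limit P → ∞ this tends to ζ(2)/ζ(4).)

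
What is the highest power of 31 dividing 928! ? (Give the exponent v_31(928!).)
v_31(928!) = 29

Legendre's formula: v_p(n!) = Σ_{k ≥ 1} ⌊n / p^k⌋. For p = 31, n = 928, the terms are:
  ⌊928/31^1⌋ = ⌊928/31⌋ = 29
(the next term ⌊928/31^2⌋ = 0, terminating the sum). Summing: v_31(928!) = 29 = 29.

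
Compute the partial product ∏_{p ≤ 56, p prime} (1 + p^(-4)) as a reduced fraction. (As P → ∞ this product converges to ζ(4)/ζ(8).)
∏ = 22191296873353842710281222970410269196792920578371108176528669216114688/20586999778381633591344384332656221508370849439367985929948634732675625

The primes p ≤ 56 are [2, 3, 5, 7, 11, 13, 17, 19, 23, 29, 31, 37, 41, 43, 47, 53]. For each, (1 + 1/p^4) = (p^4 + 1)/p^4. Multiplying these fractions over p ∈ [2, 3, 5, 7, 11, 13, 17, 19, 23, 29, 31, 37, 41, 43, 47, 53] gives 22191296873353842710281222970410269196792920578371108176528669216114688/20586999778381633591344384332656221508370849439367985929948634732675625. (In the limit P → ∞ this tends to ζ(4)/ζ(8).)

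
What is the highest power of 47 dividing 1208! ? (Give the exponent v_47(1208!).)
v_47(1208!) = 25

Legendre's formula: v_p(n!) = Σ_{k ≥ 1} ⌊n / p^k⌋. For p = 47, n = 1208, the terms are:
  ⌊1208/47^1⌋ = ⌊1208/47⌋ = 25
(the next term ⌊1208/47^2⌋ = 0, terminating the sum). Summing: v_47(1208!) = 25 = 25.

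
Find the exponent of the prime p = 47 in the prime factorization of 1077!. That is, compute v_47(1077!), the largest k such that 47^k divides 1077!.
v_47(1077!) = 22

Legendre's formula: v_p(n!) = Σ_{k ≥ 1} ⌊n / p^k⌋. For p = 47, n = 1077, the terms are:
  ⌊1077/47^1⌋ = ⌊1077/47⌋ = 22
(the next term ⌊1077/47^2⌋ = 0, terminating the sum). Summing: v_47(1077!) = 22 = 22.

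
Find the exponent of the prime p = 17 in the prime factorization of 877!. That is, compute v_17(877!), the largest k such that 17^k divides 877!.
v_17(877!) = 54

Legendre's formula: v_p(n!) = Σ_{k ≥ 1} ⌊n / p^k⌋. For p = 17, n = 877, the terms are:
  ⌊877/17^1⌋ = ⌊877/17⌋ = 51
  ⌊877/17^2⌋ = ⌊877/289⌋ = 3
(the next term ⌊877/17^3⌋ = 0, terminating the sum). Summing: v_17(877!) = 51 + 3 = 54.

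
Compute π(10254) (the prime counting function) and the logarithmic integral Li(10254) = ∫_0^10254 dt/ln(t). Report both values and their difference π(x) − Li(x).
π(10254) = 1257;  Li(10254) ≈ 1273.68;  π(x) − Li(x) ≈ -16.68.

Direct count of primes ≤ 10254 gives π(10254) = 1257. Numerical evaluation of the logarithmic integral gives Li(10254) ≈ 1273.68. The difference π(x) − Li(x) ≈ -16.68 is typically negative for small/moderate x (Li(x) overestimates), though Littlewood's theorem shows this sign changes infinitely often.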